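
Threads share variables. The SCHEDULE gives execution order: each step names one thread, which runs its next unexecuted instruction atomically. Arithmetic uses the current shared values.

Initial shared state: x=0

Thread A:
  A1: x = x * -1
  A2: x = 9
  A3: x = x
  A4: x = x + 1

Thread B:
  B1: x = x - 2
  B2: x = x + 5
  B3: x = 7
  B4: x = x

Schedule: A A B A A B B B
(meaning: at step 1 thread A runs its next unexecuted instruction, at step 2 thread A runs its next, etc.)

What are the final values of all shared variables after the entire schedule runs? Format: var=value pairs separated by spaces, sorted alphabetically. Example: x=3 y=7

Answer: x=7

Derivation:
Step 1: thread A executes A1 (x = x * -1). Shared: x=0. PCs: A@1 B@0
Step 2: thread A executes A2 (x = 9). Shared: x=9. PCs: A@2 B@0
Step 3: thread B executes B1 (x = x - 2). Shared: x=7. PCs: A@2 B@1
Step 4: thread A executes A3 (x = x). Shared: x=7. PCs: A@3 B@1
Step 5: thread A executes A4 (x = x + 1). Shared: x=8. PCs: A@4 B@1
Step 6: thread B executes B2 (x = x + 5). Shared: x=13. PCs: A@4 B@2
Step 7: thread B executes B3 (x = 7). Shared: x=7. PCs: A@4 B@3
Step 8: thread B executes B4 (x = x). Shared: x=7. PCs: A@4 B@4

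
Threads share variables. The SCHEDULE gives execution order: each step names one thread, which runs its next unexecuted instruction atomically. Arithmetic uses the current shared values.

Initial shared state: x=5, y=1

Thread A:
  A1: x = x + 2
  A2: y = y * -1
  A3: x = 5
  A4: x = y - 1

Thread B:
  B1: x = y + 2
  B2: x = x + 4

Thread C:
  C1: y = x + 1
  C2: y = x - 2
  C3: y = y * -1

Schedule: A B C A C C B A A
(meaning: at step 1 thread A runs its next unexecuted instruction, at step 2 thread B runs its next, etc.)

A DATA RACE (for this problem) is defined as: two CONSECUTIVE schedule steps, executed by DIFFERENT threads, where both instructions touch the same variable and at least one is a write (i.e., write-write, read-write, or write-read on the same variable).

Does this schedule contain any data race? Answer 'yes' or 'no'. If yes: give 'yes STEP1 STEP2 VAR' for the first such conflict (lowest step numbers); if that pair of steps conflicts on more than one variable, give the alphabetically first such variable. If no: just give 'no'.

Steps 1,2: A(x = x + 2) vs B(x = y + 2). RACE on x (W-W).
Steps 2,3: B(x = y + 2) vs C(y = x + 1). RACE on x (W-R), y (R-W). Multiple vars; alphabetically first is x.
Steps 3,4: C(y = x + 1) vs A(y = y * -1). RACE on y (W-W).
Steps 4,5: A(y = y * -1) vs C(y = x - 2). RACE on y (W-W).
Steps 5,6: same thread (C). No race.
Steps 6,7: C(r=y,w=y) vs B(r=x,w=x). No conflict.
Steps 7,8: B(x = x + 4) vs A(x = 5). RACE on x (W-W).
Steps 8,9: same thread (A). No race.
First conflict at steps 1,2.

Answer: yes 1 2 x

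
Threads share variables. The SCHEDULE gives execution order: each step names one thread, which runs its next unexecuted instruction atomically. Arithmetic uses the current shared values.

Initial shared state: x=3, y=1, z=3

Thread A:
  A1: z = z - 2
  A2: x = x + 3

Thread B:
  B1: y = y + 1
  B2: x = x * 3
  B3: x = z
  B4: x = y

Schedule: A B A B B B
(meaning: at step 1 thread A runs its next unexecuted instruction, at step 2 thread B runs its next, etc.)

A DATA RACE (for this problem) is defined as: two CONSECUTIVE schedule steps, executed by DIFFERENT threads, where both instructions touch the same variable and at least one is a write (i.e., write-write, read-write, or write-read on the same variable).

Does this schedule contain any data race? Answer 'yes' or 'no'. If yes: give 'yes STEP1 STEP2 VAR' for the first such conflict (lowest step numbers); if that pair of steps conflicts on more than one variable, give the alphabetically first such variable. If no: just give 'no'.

Steps 1,2: A(r=z,w=z) vs B(r=y,w=y). No conflict.
Steps 2,3: B(r=y,w=y) vs A(r=x,w=x). No conflict.
Steps 3,4: A(x = x + 3) vs B(x = x * 3). RACE on x (W-W).
Steps 4,5: same thread (B). No race.
Steps 5,6: same thread (B). No race.
First conflict at steps 3,4.

Answer: yes 3 4 x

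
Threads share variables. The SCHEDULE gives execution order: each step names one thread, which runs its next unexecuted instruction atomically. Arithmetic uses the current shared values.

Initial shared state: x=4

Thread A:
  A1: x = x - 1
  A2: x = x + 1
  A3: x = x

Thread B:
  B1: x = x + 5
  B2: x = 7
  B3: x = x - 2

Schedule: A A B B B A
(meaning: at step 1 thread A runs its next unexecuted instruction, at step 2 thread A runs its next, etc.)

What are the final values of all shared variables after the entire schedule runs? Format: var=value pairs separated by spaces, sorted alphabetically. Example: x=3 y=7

Step 1: thread A executes A1 (x = x - 1). Shared: x=3. PCs: A@1 B@0
Step 2: thread A executes A2 (x = x + 1). Shared: x=4. PCs: A@2 B@0
Step 3: thread B executes B1 (x = x + 5). Shared: x=9. PCs: A@2 B@1
Step 4: thread B executes B2 (x = 7). Shared: x=7. PCs: A@2 B@2
Step 5: thread B executes B3 (x = x - 2). Shared: x=5. PCs: A@2 B@3
Step 6: thread A executes A3 (x = x). Shared: x=5. PCs: A@3 B@3

Answer: x=5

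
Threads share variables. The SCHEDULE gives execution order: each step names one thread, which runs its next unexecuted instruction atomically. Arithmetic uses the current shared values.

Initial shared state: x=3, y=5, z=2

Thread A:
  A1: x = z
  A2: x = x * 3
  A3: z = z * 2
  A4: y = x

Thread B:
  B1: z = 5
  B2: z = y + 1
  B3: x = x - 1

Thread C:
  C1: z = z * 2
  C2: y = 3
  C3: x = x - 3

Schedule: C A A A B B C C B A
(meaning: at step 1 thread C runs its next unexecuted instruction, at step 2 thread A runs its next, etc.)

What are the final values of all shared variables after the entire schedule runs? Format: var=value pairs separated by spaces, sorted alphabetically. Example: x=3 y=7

Step 1: thread C executes C1 (z = z * 2). Shared: x=3 y=5 z=4. PCs: A@0 B@0 C@1
Step 2: thread A executes A1 (x = z). Shared: x=4 y=5 z=4. PCs: A@1 B@0 C@1
Step 3: thread A executes A2 (x = x * 3). Shared: x=12 y=5 z=4. PCs: A@2 B@0 C@1
Step 4: thread A executes A3 (z = z * 2). Shared: x=12 y=5 z=8. PCs: A@3 B@0 C@1
Step 5: thread B executes B1 (z = 5). Shared: x=12 y=5 z=5. PCs: A@3 B@1 C@1
Step 6: thread B executes B2 (z = y + 1). Shared: x=12 y=5 z=6. PCs: A@3 B@2 C@1
Step 7: thread C executes C2 (y = 3). Shared: x=12 y=3 z=6. PCs: A@3 B@2 C@2
Step 8: thread C executes C3 (x = x - 3). Shared: x=9 y=3 z=6. PCs: A@3 B@2 C@3
Step 9: thread B executes B3 (x = x - 1). Shared: x=8 y=3 z=6. PCs: A@3 B@3 C@3
Step 10: thread A executes A4 (y = x). Shared: x=8 y=8 z=6. PCs: A@4 B@3 C@3

Answer: x=8 y=8 z=6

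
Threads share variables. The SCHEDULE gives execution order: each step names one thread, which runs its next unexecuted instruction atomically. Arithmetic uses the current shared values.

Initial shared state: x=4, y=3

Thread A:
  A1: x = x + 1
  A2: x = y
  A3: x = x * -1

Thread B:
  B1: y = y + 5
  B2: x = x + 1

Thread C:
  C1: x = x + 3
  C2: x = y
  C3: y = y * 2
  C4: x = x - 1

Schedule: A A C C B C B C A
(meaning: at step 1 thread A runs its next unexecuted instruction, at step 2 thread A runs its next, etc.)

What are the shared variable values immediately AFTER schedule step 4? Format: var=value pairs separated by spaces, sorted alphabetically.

Step 1: thread A executes A1 (x = x + 1). Shared: x=5 y=3. PCs: A@1 B@0 C@0
Step 2: thread A executes A2 (x = y). Shared: x=3 y=3. PCs: A@2 B@0 C@0
Step 3: thread C executes C1 (x = x + 3). Shared: x=6 y=3. PCs: A@2 B@0 C@1
Step 4: thread C executes C2 (x = y). Shared: x=3 y=3. PCs: A@2 B@0 C@2

Answer: x=3 y=3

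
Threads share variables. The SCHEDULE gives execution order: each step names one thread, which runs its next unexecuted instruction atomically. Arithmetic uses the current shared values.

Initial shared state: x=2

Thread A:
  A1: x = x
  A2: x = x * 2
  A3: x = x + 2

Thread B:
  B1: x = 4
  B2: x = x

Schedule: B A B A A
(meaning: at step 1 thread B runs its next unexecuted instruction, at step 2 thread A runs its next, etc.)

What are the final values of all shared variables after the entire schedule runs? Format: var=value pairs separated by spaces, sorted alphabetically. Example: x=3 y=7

Step 1: thread B executes B1 (x = 4). Shared: x=4. PCs: A@0 B@1
Step 2: thread A executes A1 (x = x). Shared: x=4. PCs: A@1 B@1
Step 3: thread B executes B2 (x = x). Shared: x=4. PCs: A@1 B@2
Step 4: thread A executes A2 (x = x * 2). Shared: x=8. PCs: A@2 B@2
Step 5: thread A executes A3 (x = x + 2). Shared: x=10. PCs: A@3 B@2

Answer: x=10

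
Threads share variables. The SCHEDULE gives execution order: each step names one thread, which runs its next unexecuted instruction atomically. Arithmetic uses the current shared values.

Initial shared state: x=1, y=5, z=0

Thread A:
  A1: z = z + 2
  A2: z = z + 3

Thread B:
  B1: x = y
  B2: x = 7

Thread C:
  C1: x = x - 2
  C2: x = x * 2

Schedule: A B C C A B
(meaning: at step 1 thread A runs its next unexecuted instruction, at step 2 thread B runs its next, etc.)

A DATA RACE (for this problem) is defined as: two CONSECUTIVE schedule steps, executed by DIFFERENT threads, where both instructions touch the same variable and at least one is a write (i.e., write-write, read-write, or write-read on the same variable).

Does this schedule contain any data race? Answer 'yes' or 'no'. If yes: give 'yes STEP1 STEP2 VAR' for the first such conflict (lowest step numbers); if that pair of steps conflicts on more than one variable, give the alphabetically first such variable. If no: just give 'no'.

Steps 1,2: A(r=z,w=z) vs B(r=y,w=x). No conflict.
Steps 2,3: B(x = y) vs C(x = x - 2). RACE on x (W-W).
Steps 3,4: same thread (C). No race.
Steps 4,5: C(r=x,w=x) vs A(r=z,w=z). No conflict.
Steps 5,6: A(r=z,w=z) vs B(r=-,w=x). No conflict.
First conflict at steps 2,3.

Answer: yes 2 3 x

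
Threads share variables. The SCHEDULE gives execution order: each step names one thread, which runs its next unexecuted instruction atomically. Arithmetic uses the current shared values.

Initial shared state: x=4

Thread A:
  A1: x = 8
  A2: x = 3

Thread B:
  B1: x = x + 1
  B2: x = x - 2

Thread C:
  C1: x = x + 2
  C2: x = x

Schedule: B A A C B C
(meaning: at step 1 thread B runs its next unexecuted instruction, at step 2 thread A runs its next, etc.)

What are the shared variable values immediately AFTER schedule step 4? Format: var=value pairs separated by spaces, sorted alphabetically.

Step 1: thread B executes B1 (x = x + 1). Shared: x=5. PCs: A@0 B@1 C@0
Step 2: thread A executes A1 (x = 8). Shared: x=8. PCs: A@1 B@1 C@0
Step 3: thread A executes A2 (x = 3). Shared: x=3. PCs: A@2 B@1 C@0
Step 4: thread C executes C1 (x = x + 2). Shared: x=5. PCs: A@2 B@1 C@1

Answer: x=5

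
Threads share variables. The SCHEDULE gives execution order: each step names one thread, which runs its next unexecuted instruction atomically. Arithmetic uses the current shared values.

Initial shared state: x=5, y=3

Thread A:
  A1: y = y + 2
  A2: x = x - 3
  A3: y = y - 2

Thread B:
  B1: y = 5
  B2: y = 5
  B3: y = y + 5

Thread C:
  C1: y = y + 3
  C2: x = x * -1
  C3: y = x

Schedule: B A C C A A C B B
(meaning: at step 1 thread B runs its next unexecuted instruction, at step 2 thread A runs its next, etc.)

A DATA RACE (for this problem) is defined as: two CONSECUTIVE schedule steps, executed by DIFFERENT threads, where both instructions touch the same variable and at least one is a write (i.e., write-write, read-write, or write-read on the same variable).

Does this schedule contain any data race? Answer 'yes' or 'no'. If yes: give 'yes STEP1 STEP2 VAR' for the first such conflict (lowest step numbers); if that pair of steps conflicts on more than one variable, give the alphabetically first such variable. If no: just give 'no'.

Steps 1,2: B(y = 5) vs A(y = y + 2). RACE on y (W-W).
Steps 2,3: A(y = y + 2) vs C(y = y + 3). RACE on y (W-W).
Steps 3,4: same thread (C). No race.
Steps 4,5: C(x = x * -1) vs A(x = x - 3). RACE on x (W-W).
Steps 5,6: same thread (A). No race.
Steps 6,7: A(y = y - 2) vs C(y = x). RACE on y (W-W).
Steps 7,8: C(y = x) vs B(y = 5). RACE on y (W-W).
Steps 8,9: same thread (B). No race.
First conflict at steps 1,2.

Answer: yes 1 2 y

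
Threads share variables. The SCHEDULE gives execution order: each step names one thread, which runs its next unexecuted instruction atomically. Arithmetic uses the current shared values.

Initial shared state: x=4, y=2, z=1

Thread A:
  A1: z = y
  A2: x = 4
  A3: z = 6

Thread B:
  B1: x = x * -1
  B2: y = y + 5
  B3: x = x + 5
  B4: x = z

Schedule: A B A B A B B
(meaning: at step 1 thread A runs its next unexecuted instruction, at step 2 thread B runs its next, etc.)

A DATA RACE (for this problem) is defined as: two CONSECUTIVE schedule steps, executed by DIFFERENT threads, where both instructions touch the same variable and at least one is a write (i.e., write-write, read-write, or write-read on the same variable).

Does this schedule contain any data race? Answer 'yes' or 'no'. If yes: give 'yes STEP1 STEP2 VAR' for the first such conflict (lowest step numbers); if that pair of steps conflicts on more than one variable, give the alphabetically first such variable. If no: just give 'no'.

Answer: yes 2 3 x

Derivation:
Steps 1,2: A(r=y,w=z) vs B(r=x,w=x). No conflict.
Steps 2,3: B(x = x * -1) vs A(x = 4). RACE on x (W-W).
Steps 3,4: A(r=-,w=x) vs B(r=y,w=y). No conflict.
Steps 4,5: B(r=y,w=y) vs A(r=-,w=z). No conflict.
Steps 5,6: A(r=-,w=z) vs B(r=x,w=x). No conflict.
Steps 6,7: same thread (B). No race.
First conflict at steps 2,3.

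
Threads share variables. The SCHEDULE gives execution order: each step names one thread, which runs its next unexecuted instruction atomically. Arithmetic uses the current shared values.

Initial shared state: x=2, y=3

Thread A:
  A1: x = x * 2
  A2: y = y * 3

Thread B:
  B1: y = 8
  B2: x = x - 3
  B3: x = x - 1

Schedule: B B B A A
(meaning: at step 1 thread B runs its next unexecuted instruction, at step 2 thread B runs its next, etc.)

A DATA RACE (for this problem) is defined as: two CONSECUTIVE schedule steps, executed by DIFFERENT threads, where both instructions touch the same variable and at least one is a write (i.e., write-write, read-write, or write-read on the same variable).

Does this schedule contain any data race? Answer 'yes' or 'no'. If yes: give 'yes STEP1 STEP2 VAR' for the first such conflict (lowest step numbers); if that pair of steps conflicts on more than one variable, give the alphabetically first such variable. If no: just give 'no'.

Answer: yes 3 4 x

Derivation:
Steps 1,2: same thread (B). No race.
Steps 2,3: same thread (B). No race.
Steps 3,4: B(x = x - 1) vs A(x = x * 2). RACE on x (W-W).
Steps 4,5: same thread (A). No race.
First conflict at steps 3,4.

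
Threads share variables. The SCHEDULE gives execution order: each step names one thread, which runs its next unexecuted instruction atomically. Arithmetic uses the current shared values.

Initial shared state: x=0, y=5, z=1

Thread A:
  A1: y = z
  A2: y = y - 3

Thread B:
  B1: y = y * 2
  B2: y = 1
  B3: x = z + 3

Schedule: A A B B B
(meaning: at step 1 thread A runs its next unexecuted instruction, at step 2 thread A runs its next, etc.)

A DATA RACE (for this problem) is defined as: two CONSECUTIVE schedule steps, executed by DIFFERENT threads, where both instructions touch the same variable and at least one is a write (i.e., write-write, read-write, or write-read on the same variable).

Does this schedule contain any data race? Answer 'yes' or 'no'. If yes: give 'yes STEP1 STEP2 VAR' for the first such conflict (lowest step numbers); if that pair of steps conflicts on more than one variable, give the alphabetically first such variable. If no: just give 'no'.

Answer: yes 2 3 y

Derivation:
Steps 1,2: same thread (A). No race.
Steps 2,3: A(y = y - 3) vs B(y = y * 2). RACE on y (W-W).
Steps 3,4: same thread (B). No race.
Steps 4,5: same thread (B). No race.
First conflict at steps 2,3.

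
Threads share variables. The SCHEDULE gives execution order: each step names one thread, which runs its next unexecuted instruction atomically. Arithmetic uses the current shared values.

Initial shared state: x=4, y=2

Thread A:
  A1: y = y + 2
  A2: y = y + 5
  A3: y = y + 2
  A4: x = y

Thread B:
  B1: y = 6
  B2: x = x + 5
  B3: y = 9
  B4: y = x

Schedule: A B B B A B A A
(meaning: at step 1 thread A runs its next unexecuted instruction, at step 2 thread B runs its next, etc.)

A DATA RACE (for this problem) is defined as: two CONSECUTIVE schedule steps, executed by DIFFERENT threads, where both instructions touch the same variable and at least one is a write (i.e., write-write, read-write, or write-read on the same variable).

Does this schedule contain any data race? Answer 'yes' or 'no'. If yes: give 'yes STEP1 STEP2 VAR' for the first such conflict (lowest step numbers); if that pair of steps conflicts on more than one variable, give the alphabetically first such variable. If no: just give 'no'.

Answer: yes 1 2 y

Derivation:
Steps 1,2: A(y = y + 2) vs B(y = 6). RACE on y (W-W).
Steps 2,3: same thread (B). No race.
Steps 3,4: same thread (B). No race.
Steps 4,5: B(y = 9) vs A(y = y + 5). RACE on y (W-W).
Steps 5,6: A(y = y + 5) vs B(y = x). RACE on y (W-W).
Steps 6,7: B(y = x) vs A(y = y + 2). RACE on y (W-W).
Steps 7,8: same thread (A). No race.
First conflict at steps 1,2.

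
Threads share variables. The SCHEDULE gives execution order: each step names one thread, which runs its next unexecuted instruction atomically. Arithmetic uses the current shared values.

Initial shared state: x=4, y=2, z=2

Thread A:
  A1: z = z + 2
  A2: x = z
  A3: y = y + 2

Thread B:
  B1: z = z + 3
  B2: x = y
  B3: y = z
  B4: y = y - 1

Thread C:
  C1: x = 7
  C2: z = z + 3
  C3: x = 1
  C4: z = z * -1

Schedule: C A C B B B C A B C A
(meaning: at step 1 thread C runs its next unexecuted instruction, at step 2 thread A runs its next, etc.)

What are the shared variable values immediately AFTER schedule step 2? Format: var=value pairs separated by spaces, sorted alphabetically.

Answer: x=7 y=2 z=4

Derivation:
Step 1: thread C executes C1 (x = 7). Shared: x=7 y=2 z=2. PCs: A@0 B@0 C@1
Step 2: thread A executes A1 (z = z + 2). Shared: x=7 y=2 z=4. PCs: A@1 B@0 C@1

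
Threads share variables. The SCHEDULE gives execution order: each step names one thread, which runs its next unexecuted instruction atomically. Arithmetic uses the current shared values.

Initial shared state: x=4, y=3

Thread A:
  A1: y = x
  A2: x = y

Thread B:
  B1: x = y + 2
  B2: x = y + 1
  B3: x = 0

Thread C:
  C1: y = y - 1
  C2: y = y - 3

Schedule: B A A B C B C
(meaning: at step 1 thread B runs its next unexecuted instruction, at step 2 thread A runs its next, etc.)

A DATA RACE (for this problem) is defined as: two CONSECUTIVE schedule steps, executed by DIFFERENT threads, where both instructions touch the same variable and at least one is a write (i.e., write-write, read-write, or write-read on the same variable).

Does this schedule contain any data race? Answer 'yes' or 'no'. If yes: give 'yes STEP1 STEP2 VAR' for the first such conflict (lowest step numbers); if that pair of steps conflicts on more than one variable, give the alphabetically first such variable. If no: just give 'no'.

Answer: yes 1 2 x

Derivation:
Steps 1,2: B(x = y + 2) vs A(y = x). RACE on x (W-R), y (R-W). Multiple vars; alphabetically first is x.
Steps 2,3: same thread (A). No race.
Steps 3,4: A(x = y) vs B(x = y + 1). RACE on x (W-W).
Steps 4,5: B(x = y + 1) vs C(y = y - 1). RACE on y (R-W).
Steps 5,6: C(r=y,w=y) vs B(r=-,w=x). No conflict.
Steps 6,7: B(r=-,w=x) vs C(r=y,w=y). No conflict.
First conflict at steps 1,2.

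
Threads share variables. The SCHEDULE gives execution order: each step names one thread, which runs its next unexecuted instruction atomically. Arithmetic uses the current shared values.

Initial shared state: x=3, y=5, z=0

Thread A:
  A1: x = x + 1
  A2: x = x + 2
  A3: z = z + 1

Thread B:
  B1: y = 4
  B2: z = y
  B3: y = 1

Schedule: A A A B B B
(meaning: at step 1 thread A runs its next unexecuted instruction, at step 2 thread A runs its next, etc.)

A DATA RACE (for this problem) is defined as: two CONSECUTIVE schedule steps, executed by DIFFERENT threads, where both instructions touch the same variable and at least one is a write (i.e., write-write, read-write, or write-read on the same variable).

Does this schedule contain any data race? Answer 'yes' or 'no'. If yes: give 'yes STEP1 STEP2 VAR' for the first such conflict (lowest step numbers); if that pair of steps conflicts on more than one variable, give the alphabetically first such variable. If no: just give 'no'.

Steps 1,2: same thread (A). No race.
Steps 2,3: same thread (A). No race.
Steps 3,4: A(r=z,w=z) vs B(r=-,w=y). No conflict.
Steps 4,5: same thread (B). No race.
Steps 5,6: same thread (B). No race.

Answer: no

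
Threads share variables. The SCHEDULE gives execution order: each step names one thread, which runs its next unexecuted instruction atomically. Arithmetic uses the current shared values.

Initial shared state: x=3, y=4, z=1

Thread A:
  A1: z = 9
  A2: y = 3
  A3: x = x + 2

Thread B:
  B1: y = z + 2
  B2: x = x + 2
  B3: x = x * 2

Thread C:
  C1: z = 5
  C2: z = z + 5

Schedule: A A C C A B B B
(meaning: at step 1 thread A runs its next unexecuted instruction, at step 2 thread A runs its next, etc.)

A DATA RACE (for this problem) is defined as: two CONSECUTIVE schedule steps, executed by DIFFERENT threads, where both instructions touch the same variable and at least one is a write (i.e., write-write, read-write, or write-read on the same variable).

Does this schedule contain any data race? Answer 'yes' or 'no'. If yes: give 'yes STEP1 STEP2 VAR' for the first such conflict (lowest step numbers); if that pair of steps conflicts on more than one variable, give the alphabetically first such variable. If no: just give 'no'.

Steps 1,2: same thread (A). No race.
Steps 2,3: A(r=-,w=y) vs C(r=-,w=z). No conflict.
Steps 3,4: same thread (C). No race.
Steps 4,5: C(r=z,w=z) vs A(r=x,w=x). No conflict.
Steps 5,6: A(r=x,w=x) vs B(r=z,w=y). No conflict.
Steps 6,7: same thread (B). No race.
Steps 7,8: same thread (B). No race.

Answer: no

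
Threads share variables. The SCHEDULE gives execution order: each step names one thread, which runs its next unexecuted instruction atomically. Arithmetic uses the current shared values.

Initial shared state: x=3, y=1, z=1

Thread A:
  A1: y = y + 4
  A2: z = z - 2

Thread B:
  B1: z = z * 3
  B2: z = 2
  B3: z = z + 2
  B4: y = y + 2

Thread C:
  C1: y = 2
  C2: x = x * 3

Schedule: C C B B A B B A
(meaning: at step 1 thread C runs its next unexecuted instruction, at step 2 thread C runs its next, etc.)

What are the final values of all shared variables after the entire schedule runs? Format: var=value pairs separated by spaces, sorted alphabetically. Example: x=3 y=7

Step 1: thread C executes C1 (y = 2). Shared: x=3 y=2 z=1. PCs: A@0 B@0 C@1
Step 2: thread C executes C2 (x = x * 3). Shared: x=9 y=2 z=1. PCs: A@0 B@0 C@2
Step 3: thread B executes B1 (z = z * 3). Shared: x=9 y=2 z=3. PCs: A@0 B@1 C@2
Step 4: thread B executes B2 (z = 2). Shared: x=9 y=2 z=2. PCs: A@0 B@2 C@2
Step 5: thread A executes A1 (y = y + 4). Shared: x=9 y=6 z=2. PCs: A@1 B@2 C@2
Step 6: thread B executes B3 (z = z + 2). Shared: x=9 y=6 z=4. PCs: A@1 B@3 C@2
Step 7: thread B executes B4 (y = y + 2). Shared: x=9 y=8 z=4. PCs: A@1 B@4 C@2
Step 8: thread A executes A2 (z = z - 2). Shared: x=9 y=8 z=2. PCs: A@2 B@4 C@2

Answer: x=9 y=8 z=2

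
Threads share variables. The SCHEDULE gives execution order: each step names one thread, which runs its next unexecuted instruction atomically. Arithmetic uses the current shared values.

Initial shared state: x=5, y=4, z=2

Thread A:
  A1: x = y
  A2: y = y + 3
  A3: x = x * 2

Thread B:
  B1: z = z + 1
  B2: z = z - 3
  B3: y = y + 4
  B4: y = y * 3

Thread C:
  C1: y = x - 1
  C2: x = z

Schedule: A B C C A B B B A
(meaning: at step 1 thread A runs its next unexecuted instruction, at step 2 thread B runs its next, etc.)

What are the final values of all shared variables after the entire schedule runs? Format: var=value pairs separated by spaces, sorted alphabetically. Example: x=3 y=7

Step 1: thread A executes A1 (x = y). Shared: x=4 y=4 z=2. PCs: A@1 B@0 C@0
Step 2: thread B executes B1 (z = z + 1). Shared: x=4 y=4 z=3. PCs: A@1 B@1 C@0
Step 3: thread C executes C1 (y = x - 1). Shared: x=4 y=3 z=3. PCs: A@1 B@1 C@1
Step 4: thread C executes C2 (x = z). Shared: x=3 y=3 z=3. PCs: A@1 B@1 C@2
Step 5: thread A executes A2 (y = y + 3). Shared: x=3 y=6 z=3. PCs: A@2 B@1 C@2
Step 6: thread B executes B2 (z = z - 3). Shared: x=3 y=6 z=0. PCs: A@2 B@2 C@2
Step 7: thread B executes B3 (y = y + 4). Shared: x=3 y=10 z=0. PCs: A@2 B@3 C@2
Step 8: thread B executes B4 (y = y * 3). Shared: x=3 y=30 z=0. PCs: A@2 B@4 C@2
Step 9: thread A executes A3 (x = x * 2). Shared: x=6 y=30 z=0. PCs: A@3 B@4 C@2

Answer: x=6 y=30 z=0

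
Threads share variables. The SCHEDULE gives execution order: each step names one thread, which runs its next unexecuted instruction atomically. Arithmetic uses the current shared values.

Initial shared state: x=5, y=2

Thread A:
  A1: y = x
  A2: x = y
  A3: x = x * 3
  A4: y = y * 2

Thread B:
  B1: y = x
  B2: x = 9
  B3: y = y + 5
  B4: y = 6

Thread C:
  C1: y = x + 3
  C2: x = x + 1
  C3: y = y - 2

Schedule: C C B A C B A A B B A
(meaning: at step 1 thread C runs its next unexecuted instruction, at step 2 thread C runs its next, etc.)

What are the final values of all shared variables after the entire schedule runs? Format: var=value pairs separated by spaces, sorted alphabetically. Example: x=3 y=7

Answer: x=12 y=12

Derivation:
Step 1: thread C executes C1 (y = x + 3). Shared: x=5 y=8. PCs: A@0 B@0 C@1
Step 2: thread C executes C2 (x = x + 1). Shared: x=6 y=8. PCs: A@0 B@0 C@2
Step 3: thread B executes B1 (y = x). Shared: x=6 y=6. PCs: A@0 B@1 C@2
Step 4: thread A executes A1 (y = x). Shared: x=6 y=6. PCs: A@1 B@1 C@2
Step 5: thread C executes C3 (y = y - 2). Shared: x=6 y=4. PCs: A@1 B@1 C@3
Step 6: thread B executes B2 (x = 9). Shared: x=9 y=4. PCs: A@1 B@2 C@3
Step 7: thread A executes A2 (x = y). Shared: x=4 y=4. PCs: A@2 B@2 C@3
Step 8: thread A executes A3 (x = x * 3). Shared: x=12 y=4. PCs: A@3 B@2 C@3
Step 9: thread B executes B3 (y = y + 5). Shared: x=12 y=9. PCs: A@3 B@3 C@3
Step 10: thread B executes B4 (y = 6). Shared: x=12 y=6. PCs: A@3 B@4 C@3
Step 11: thread A executes A4 (y = y * 2). Shared: x=12 y=12. PCs: A@4 B@4 C@3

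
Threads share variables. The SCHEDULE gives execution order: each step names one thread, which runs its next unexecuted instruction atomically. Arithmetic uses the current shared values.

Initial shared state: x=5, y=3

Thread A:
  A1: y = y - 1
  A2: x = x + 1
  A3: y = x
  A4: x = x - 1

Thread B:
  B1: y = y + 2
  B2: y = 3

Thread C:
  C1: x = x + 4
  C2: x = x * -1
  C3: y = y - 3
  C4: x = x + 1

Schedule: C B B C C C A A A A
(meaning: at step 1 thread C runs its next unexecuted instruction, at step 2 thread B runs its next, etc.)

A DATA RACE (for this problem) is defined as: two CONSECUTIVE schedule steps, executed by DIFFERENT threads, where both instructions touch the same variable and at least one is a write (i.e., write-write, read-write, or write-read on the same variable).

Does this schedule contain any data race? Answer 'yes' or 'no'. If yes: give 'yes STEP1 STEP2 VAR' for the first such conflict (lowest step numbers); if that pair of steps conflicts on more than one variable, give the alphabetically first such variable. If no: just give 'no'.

Steps 1,2: C(r=x,w=x) vs B(r=y,w=y). No conflict.
Steps 2,3: same thread (B). No race.
Steps 3,4: B(r=-,w=y) vs C(r=x,w=x). No conflict.
Steps 4,5: same thread (C). No race.
Steps 5,6: same thread (C). No race.
Steps 6,7: C(r=x,w=x) vs A(r=y,w=y). No conflict.
Steps 7,8: same thread (A). No race.
Steps 8,9: same thread (A). No race.
Steps 9,10: same thread (A). No race.

Answer: no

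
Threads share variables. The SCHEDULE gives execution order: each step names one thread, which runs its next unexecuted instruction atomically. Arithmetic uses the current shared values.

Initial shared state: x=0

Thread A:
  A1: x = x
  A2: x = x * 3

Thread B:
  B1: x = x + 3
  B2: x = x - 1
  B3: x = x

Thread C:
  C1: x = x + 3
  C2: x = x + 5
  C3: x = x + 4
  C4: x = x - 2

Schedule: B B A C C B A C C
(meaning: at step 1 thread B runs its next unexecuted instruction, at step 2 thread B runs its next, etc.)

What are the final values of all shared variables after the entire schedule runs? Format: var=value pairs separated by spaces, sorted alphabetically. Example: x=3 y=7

Step 1: thread B executes B1 (x = x + 3). Shared: x=3. PCs: A@0 B@1 C@0
Step 2: thread B executes B2 (x = x - 1). Shared: x=2. PCs: A@0 B@2 C@0
Step 3: thread A executes A1 (x = x). Shared: x=2. PCs: A@1 B@2 C@0
Step 4: thread C executes C1 (x = x + 3). Shared: x=5. PCs: A@1 B@2 C@1
Step 5: thread C executes C2 (x = x + 5). Shared: x=10. PCs: A@1 B@2 C@2
Step 6: thread B executes B3 (x = x). Shared: x=10. PCs: A@1 B@3 C@2
Step 7: thread A executes A2 (x = x * 3). Shared: x=30. PCs: A@2 B@3 C@2
Step 8: thread C executes C3 (x = x + 4). Shared: x=34. PCs: A@2 B@3 C@3
Step 9: thread C executes C4 (x = x - 2). Shared: x=32. PCs: A@2 B@3 C@4

Answer: x=32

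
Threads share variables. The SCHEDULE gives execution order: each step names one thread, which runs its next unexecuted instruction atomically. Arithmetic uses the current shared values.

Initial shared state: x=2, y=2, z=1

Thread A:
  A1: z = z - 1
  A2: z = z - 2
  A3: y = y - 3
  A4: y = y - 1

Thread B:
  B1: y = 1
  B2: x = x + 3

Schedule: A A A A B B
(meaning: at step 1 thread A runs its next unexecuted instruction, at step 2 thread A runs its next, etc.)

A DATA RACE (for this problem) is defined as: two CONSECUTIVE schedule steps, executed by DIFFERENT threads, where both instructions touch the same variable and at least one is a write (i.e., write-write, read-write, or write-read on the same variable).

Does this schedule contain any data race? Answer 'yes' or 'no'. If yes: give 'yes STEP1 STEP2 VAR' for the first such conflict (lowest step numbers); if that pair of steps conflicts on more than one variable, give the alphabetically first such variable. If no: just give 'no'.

Answer: yes 4 5 y

Derivation:
Steps 1,2: same thread (A). No race.
Steps 2,3: same thread (A). No race.
Steps 3,4: same thread (A). No race.
Steps 4,5: A(y = y - 1) vs B(y = 1). RACE on y (W-W).
Steps 5,6: same thread (B). No race.
First conflict at steps 4,5.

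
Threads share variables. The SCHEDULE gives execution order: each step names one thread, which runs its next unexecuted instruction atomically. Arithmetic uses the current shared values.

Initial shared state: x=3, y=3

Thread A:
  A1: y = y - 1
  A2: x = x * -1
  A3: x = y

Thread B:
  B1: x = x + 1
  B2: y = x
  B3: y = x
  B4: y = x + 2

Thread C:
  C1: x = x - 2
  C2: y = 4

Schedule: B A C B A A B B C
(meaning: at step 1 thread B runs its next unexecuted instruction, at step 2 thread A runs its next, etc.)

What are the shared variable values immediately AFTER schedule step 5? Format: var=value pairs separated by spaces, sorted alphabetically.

Answer: x=-2 y=2

Derivation:
Step 1: thread B executes B1 (x = x + 1). Shared: x=4 y=3. PCs: A@0 B@1 C@0
Step 2: thread A executes A1 (y = y - 1). Shared: x=4 y=2. PCs: A@1 B@1 C@0
Step 3: thread C executes C1 (x = x - 2). Shared: x=2 y=2. PCs: A@1 B@1 C@1
Step 4: thread B executes B2 (y = x). Shared: x=2 y=2. PCs: A@1 B@2 C@1
Step 5: thread A executes A2 (x = x * -1). Shared: x=-2 y=2. PCs: A@2 B@2 C@1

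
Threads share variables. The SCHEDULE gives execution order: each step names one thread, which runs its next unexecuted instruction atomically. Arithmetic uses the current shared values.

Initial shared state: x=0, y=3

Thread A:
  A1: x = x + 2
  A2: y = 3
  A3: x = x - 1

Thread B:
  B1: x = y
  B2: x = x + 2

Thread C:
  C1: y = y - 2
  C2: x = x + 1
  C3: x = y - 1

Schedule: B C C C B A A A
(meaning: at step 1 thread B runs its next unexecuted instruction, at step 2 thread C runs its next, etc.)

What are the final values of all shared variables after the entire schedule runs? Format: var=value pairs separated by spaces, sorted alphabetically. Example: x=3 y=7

Step 1: thread B executes B1 (x = y). Shared: x=3 y=3. PCs: A@0 B@1 C@0
Step 2: thread C executes C1 (y = y - 2). Shared: x=3 y=1. PCs: A@0 B@1 C@1
Step 3: thread C executes C2 (x = x + 1). Shared: x=4 y=1. PCs: A@0 B@1 C@2
Step 4: thread C executes C3 (x = y - 1). Shared: x=0 y=1. PCs: A@0 B@1 C@3
Step 5: thread B executes B2 (x = x + 2). Shared: x=2 y=1. PCs: A@0 B@2 C@3
Step 6: thread A executes A1 (x = x + 2). Shared: x=4 y=1. PCs: A@1 B@2 C@3
Step 7: thread A executes A2 (y = 3). Shared: x=4 y=3. PCs: A@2 B@2 C@3
Step 8: thread A executes A3 (x = x - 1). Shared: x=3 y=3. PCs: A@3 B@2 C@3

Answer: x=3 y=3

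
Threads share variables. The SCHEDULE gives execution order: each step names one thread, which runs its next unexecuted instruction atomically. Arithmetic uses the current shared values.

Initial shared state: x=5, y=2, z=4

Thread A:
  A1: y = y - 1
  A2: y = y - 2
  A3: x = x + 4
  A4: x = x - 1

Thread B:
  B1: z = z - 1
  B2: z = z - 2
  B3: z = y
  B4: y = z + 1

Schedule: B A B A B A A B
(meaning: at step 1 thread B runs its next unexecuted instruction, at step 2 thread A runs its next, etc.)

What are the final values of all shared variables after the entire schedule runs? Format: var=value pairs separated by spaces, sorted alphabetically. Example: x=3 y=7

Step 1: thread B executes B1 (z = z - 1). Shared: x=5 y=2 z=3. PCs: A@0 B@1
Step 2: thread A executes A1 (y = y - 1). Shared: x=5 y=1 z=3. PCs: A@1 B@1
Step 3: thread B executes B2 (z = z - 2). Shared: x=5 y=1 z=1. PCs: A@1 B@2
Step 4: thread A executes A2 (y = y - 2). Shared: x=5 y=-1 z=1. PCs: A@2 B@2
Step 5: thread B executes B3 (z = y). Shared: x=5 y=-1 z=-1. PCs: A@2 B@3
Step 6: thread A executes A3 (x = x + 4). Shared: x=9 y=-1 z=-1. PCs: A@3 B@3
Step 7: thread A executes A4 (x = x - 1). Shared: x=8 y=-1 z=-1. PCs: A@4 B@3
Step 8: thread B executes B4 (y = z + 1). Shared: x=8 y=0 z=-1. PCs: A@4 B@4

Answer: x=8 y=0 z=-1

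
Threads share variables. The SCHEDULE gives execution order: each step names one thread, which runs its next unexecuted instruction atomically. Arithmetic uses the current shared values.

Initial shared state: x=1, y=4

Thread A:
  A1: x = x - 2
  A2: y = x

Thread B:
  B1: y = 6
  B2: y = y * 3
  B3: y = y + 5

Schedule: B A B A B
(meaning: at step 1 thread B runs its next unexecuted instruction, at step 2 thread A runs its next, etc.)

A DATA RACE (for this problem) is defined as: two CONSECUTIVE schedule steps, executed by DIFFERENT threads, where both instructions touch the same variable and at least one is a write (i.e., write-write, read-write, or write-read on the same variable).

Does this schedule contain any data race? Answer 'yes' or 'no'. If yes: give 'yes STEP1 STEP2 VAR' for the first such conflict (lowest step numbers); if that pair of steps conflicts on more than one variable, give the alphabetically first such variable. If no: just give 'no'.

Steps 1,2: B(r=-,w=y) vs A(r=x,w=x). No conflict.
Steps 2,3: A(r=x,w=x) vs B(r=y,w=y). No conflict.
Steps 3,4: B(y = y * 3) vs A(y = x). RACE on y (W-W).
Steps 4,5: A(y = x) vs B(y = y + 5). RACE on y (W-W).
First conflict at steps 3,4.

Answer: yes 3 4 y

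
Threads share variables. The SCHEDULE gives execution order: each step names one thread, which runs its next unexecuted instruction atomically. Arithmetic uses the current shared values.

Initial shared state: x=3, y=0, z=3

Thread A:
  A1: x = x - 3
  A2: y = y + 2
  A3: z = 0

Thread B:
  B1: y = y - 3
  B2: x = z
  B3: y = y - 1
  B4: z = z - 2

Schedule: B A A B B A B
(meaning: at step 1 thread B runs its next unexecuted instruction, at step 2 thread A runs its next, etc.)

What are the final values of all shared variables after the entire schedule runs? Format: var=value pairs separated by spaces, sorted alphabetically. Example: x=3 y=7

Step 1: thread B executes B1 (y = y - 3). Shared: x=3 y=-3 z=3. PCs: A@0 B@1
Step 2: thread A executes A1 (x = x - 3). Shared: x=0 y=-3 z=3. PCs: A@1 B@1
Step 3: thread A executes A2 (y = y + 2). Shared: x=0 y=-1 z=3. PCs: A@2 B@1
Step 4: thread B executes B2 (x = z). Shared: x=3 y=-1 z=3. PCs: A@2 B@2
Step 5: thread B executes B3 (y = y - 1). Shared: x=3 y=-2 z=3. PCs: A@2 B@3
Step 6: thread A executes A3 (z = 0). Shared: x=3 y=-2 z=0. PCs: A@3 B@3
Step 7: thread B executes B4 (z = z - 2). Shared: x=3 y=-2 z=-2. PCs: A@3 B@4

Answer: x=3 y=-2 z=-2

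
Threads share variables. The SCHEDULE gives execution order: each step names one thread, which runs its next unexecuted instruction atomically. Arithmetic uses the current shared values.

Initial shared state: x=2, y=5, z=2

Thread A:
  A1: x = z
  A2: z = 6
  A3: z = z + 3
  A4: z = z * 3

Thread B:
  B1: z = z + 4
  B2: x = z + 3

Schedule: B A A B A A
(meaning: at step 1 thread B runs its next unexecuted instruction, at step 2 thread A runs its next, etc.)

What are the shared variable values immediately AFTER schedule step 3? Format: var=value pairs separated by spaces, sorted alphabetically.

Answer: x=6 y=5 z=6

Derivation:
Step 1: thread B executes B1 (z = z + 4). Shared: x=2 y=5 z=6. PCs: A@0 B@1
Step 2: thread A executes A1 (x = z). Shared: x=6 y=5 z=6. PCs: A@1 B@1
Step 3: thread A executes A2 (z = 6). Shared: x=6 y=5 z=6. PCs: A@2 B@1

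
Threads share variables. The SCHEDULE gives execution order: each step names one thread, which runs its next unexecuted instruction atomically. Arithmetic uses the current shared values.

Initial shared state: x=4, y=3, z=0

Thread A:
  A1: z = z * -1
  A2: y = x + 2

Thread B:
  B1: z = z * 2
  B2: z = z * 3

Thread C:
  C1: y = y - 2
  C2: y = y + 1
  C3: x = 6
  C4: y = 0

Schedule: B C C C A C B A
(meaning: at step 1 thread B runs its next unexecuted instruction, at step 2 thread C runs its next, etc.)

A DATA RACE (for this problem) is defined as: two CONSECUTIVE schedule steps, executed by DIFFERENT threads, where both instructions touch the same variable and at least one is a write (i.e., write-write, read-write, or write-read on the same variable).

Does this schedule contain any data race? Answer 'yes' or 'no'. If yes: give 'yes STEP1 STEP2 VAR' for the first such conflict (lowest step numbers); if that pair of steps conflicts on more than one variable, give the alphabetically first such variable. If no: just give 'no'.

Steps 1,2: B(r=z,w=z) vs C(r=y,w=y). No conflict.
Steps 2,3: same thread (C). No race.
Steps 3,4: same thread (C). No race.
Steps 4,5: C(r=-,w=x) vs A(r=z,w=z). No conflict.
Steps 5,6: A(r=z,w=z) vs C(r=-,w=y). No conflict.
Steps 6,7: C(r=-,w=y) vs B(r=z,w=z). No conflict.
Steps 7,8: B(r=z,w=z) vs A(r=x,w=y). No conflict.

Answer: no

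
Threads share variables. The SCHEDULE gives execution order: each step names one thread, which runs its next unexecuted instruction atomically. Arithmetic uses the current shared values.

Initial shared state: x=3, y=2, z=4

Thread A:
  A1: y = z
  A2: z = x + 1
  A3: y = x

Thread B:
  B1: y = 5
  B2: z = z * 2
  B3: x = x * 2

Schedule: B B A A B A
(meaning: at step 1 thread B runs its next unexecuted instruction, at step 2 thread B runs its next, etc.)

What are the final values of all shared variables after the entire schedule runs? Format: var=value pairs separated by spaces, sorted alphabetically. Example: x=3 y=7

Step 1: thread B executes B1 (y = 5). Shared: x=3 y=5 z=4. PCs: A@0 B@1
Step 2: thread B executes B2 (z = z * 2). Shared: x=3 y=5 z=8. PCs: A@0 B@2
Step 3: thread A executes A1 (y = z). Shared: x=3 y=8 z=8. PCs: A@1 B@2
Step 4: thread A executes A2 (z = x + 1). Shared: x=3 y=8 z=4. PCs: A@2 B@2
Step 5: thread B executes B3 (x = x * 2). Shared: x=6 y=8 z=4. PCs: A@2 B@3
Step 6: thread A executes A3 (y = x). Shared: x=6 y=6 z=4. PCs: A@3 B@3

Answer: x=6 y=6 z=4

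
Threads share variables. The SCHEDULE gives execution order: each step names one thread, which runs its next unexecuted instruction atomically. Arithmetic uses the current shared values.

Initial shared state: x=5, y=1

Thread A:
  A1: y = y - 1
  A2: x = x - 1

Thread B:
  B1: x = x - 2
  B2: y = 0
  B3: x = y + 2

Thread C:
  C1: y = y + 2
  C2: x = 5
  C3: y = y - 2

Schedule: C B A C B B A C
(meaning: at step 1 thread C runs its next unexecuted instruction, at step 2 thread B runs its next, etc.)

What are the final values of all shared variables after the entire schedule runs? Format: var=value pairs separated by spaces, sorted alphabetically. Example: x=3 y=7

Step 1: thread C executes C1 (y = y + 2). Shared: x=5 y=3. PCs: A@0 B@0 C@1
Step 2: thread B executes B1 (x = x - 2). Shared: x=3 y=3. PCs: A@0 B@1 C@1
Step 3: thread A executes A1 (y = y - 1). Shared: x=3 y=2. PCs: A@1 B@1 C@1
Step 4: thread C executes C2 (x = 5). Shared: x=5 y=2. PCs: A@1 B@1 C@2
Step 5: thread B executes B2 (y = 0). Shared: x=5 y=0. PCs: A@1 B@2 C@2
Step 6: thread B executes B3 (x = y + 2). Shared: x=2 y=0. PCs: A@1 B@3 C@2
Step 7: thread A executes A2 (x = x - 1). Shared: x=1 y=0. PCs: A@2 B@3 C@2
Step 8: thread C executes C3 (y = y - 2). Shared: x=1 y=-2. PCs: A@2 B@3 C@3

Answer: x=1 y=-2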